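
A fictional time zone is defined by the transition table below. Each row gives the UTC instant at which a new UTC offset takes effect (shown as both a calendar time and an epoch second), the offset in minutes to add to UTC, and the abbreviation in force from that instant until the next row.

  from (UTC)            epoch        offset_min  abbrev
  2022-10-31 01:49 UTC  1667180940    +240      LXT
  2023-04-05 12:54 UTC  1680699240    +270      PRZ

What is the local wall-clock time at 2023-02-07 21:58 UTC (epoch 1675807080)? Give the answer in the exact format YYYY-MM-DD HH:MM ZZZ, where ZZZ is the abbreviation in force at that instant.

Query: 2023-02-07 21:58 UTC
Rule 1/2 (LXT, +04:00): 2022-10-31 01:49 UTC ≤ query < 2023-04-05 12:54 UTC
21·60 + 58 + 240 = 1558 min
1558 = 1·1440 + 118; 118 = 1·60 + 58 → 01:58, 2023-02-07 + 1 day = 2023-02-08
→ 2023-02-08 01:58 LXT

2023-02-08 01:58 LXT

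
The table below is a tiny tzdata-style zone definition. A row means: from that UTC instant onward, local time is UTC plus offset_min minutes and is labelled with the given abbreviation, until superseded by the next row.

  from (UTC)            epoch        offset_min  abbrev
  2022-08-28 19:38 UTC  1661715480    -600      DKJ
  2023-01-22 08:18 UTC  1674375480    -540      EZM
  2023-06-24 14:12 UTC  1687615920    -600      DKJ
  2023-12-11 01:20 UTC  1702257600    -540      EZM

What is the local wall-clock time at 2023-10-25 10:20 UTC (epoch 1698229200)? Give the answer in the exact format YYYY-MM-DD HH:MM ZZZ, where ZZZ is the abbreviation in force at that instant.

Query: 2023-10-25 10:20 UTC
Rule 3/4 (DKJ, -10:00): 2023-06-24 14:12 UTC ≤ query < 2023-12-11 01:20 UTC
10·60 + 20 - 600 = 20 min
20 = 0·1440 + 20; 20 = 0·60 + 20 → 00:20, same day
→ 2023-10-25 00:20 DKJ

2023-10-25 00:20 DKJ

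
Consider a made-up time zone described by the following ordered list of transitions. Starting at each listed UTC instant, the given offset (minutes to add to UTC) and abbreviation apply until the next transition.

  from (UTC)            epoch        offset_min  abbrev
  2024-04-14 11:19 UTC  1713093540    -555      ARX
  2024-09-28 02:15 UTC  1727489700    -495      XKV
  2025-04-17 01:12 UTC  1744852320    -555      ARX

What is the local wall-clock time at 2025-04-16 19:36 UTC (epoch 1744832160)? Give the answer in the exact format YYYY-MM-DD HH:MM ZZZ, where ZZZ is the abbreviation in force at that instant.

Query: 2025-04-16 19:36 UTC
Rule 2/3 (XKV, -08:15): 2024-09-28 02:15 UTC ≤ query < 2025-04-17 01:12 UTC
19·60 + 36 - 495 = 681 min
681 = 0·1440 + 681; 681 = 11·60 + 21 → 11:21, same day
→ 2025-04-16 11:21 XKV

2025-04-16 11:21 XKV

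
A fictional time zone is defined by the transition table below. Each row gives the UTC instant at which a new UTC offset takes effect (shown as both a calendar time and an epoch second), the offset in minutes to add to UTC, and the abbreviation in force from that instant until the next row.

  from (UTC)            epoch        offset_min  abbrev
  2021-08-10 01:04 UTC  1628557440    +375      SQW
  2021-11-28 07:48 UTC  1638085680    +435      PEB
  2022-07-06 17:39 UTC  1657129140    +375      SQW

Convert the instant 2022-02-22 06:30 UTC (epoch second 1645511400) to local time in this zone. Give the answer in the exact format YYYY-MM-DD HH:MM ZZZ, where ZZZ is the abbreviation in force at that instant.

Query: 2022-02-22 06:30 UTC
Rule 2/3 (PEB, +07:15): 2021-11-28 07:48 UTC ≤ query < 2022-07-06 17:39 UTC
6·60 + 30 + 435 = 825 min
825 = 0·1440 + 825; 825 = 13·60 + 45 → 13:45, same day
→ 2022-02-22 13:45 PEB

2022-02-22 13:45 PEB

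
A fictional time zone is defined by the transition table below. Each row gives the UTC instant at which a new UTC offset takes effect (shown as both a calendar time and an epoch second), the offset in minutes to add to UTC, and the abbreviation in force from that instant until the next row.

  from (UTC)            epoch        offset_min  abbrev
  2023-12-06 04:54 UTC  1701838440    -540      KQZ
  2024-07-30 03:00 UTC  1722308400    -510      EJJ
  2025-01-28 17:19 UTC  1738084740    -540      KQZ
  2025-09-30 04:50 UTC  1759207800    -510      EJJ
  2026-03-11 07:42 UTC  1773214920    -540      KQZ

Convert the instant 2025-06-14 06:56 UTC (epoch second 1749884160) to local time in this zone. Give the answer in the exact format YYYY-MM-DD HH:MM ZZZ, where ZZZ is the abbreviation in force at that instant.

2025-06-13 21:56 KQZ

Query: 2025-06-14 06:56 UTC
Rule 3/5 (KQZ, -09:00): 2025-01-28 17:19 UTC ≤ query < 2025-09-30 04:50 UTC
6·60 + 56 - 540 = -124 min
-124 = -1·1440 + 1316; 1316 = 21·60 + 56 → 21:56, 2025-06-14 - 1 day = 2025-06-13
→ 2025-06-13 21:56 KQZ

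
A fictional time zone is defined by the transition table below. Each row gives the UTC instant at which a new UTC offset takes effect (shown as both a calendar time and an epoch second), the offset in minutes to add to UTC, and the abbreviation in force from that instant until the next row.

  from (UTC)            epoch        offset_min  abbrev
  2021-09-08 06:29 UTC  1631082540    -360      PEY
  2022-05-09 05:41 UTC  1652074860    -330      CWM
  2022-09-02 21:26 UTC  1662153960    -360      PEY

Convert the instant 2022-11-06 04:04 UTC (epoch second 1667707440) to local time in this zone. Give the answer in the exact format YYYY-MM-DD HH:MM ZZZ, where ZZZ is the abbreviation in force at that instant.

Query: 2022-11-06 04:04 UTC
Rule 3/3 (PEY, -06:00): 2022-09-02 21:26 UTC ≤ query < +∞
4·60 + 4 - 360 = -116 min
-116 = -1·1440 + 1324; 1324 = 22·60 + 4 → 22:04, 2022-11-06 - 1 day = 2022-11-05
→ 2022-11-05 22:04 PEY

2022-11-05 22:04 PEY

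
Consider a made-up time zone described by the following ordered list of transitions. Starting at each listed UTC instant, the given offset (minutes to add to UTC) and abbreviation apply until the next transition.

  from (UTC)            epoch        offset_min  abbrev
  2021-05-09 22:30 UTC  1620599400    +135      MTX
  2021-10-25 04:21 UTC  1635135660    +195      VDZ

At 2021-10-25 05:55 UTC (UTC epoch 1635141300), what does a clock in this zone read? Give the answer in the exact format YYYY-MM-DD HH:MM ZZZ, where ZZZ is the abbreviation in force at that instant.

Query: 2021-10-25 05:55 UTC
Rule 2/2 (VDZ, +03:15): 2021-10-25 04:21 UTC ≤ query < +∞
5·60 + 55 + 195 = 550 min
550 = 0·1440 + 550; 550 = 9·60 + 10 → 09:10, same day
→ 2021-10-25 09:10 VDZ

2021-10-25 09:10 VDZ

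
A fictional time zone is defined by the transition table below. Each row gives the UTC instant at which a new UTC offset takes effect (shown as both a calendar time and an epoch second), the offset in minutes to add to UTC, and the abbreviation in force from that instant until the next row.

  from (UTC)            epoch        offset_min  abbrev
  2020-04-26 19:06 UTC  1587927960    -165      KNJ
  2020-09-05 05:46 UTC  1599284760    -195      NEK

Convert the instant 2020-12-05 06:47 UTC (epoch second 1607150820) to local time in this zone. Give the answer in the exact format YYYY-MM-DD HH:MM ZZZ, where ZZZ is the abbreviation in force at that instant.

2020-12-05 03:32 NEK

Query: 2020-12-05 06:47 UTC
Rule 2/2 (NEK, -03:15): 2020-09-05 05:46 UTC ≤ query < +∞
6·60 + 47 - 195 = 212 min
212 = 0·1440 + 212; 212 = 3·60 + 32 → 03:32, same day
→ 2020-12-05 03:32 NEK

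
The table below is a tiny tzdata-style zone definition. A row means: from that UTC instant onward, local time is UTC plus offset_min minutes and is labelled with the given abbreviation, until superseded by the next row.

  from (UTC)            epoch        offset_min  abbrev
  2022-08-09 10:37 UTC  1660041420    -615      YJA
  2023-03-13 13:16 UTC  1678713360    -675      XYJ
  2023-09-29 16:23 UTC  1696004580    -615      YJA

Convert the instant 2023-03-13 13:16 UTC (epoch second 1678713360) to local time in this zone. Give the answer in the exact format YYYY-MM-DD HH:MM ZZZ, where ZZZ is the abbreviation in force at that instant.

2023-03-13 02:01 XYJ

Query: 2023-03-13 13:16 UTC
Rule 2/3 (XYJ, -11:15): 2023-03-13 13:16 UTC ≤ query < 2023-09-29 16:23 UTC
13·60 + 16 - 675 = 121 min
121 = 0·1440 + 121; 121 = 2·60 + 1 → 02:01, same day
→ 2023-03-13 02:01 XYJ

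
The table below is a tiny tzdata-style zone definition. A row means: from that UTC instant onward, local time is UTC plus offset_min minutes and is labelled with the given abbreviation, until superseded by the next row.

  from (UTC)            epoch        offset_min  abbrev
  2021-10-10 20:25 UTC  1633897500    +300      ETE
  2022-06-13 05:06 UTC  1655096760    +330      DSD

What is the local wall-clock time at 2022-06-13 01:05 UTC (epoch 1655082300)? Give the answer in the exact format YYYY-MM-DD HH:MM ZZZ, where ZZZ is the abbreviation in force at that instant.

Query: 2022-06-13 01:05 UTC
Rule 1/2 (ETE, +05:00): 2021-10-10 20:25 UTC ≤ query < 2022-06-13 05:06 UTC
1·60 + 5 + 300 = 365 min
365 = 0·1440 + 365; 365 = 6·60 + 5 → 06:05, same day
→ 2022-06-13 06:05 ETE

2022-06-13 06:05 ETE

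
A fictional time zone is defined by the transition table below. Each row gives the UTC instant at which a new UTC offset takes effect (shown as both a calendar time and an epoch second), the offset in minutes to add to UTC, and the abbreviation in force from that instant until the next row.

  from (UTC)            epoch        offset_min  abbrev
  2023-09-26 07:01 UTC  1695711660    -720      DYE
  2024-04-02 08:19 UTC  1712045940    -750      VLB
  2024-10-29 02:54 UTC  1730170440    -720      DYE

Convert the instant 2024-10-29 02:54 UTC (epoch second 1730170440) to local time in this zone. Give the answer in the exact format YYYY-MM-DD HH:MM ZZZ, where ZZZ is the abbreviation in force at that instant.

2024-10-28 14:54 DYE

Query: 2024-10-29 02:54 UTC
Rule 3/3 (DYE, -12:00): 2024-10-29 02:54 UTC ≤ query < +∞
2·60 + 54 - 720 = -546 min
-546 = -1·1440 + 894; 894 = 14·60 + 54 → 14:54, 2024-10-29 - 1 day = 2024-10-28
→ 2024-10-28 14:54 DYE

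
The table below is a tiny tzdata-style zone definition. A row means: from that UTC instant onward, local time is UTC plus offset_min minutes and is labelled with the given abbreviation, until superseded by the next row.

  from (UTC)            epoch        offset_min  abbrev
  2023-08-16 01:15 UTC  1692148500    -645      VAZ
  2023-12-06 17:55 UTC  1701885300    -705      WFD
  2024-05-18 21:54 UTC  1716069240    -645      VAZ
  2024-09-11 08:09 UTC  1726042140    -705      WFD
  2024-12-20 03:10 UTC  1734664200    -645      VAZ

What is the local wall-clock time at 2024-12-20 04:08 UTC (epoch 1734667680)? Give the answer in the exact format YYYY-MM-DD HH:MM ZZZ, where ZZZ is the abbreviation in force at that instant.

2024-12-19 17:23 VAZ

Query: 2024-12-20 04:08 UTC
Rule 5/5 (VAZ, -10:45): 2024-12-20 03:10 UTC ≤ query < +∞
4·60 + 8 - 645 = -397 min
-397 = -1·1440 + 1043; 1043 = 17·60 + 23 → 17:23, 2024-12-20 - 1 day = 2024-12-19
→ 2024-12-19 17:23 VAZ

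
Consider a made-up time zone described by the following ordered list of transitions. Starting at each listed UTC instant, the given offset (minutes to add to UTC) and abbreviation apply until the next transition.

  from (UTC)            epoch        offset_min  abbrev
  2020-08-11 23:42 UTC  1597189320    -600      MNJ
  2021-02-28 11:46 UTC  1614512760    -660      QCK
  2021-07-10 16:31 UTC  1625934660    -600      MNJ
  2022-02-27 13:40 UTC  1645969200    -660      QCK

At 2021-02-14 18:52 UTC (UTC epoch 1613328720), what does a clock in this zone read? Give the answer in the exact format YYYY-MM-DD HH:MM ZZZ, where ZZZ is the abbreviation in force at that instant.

Query: 2021-02-14 18:52 UTC
Rule 1/4 (MNJ, -10:00): 2020-08-11 23:42 UTC ≤ query < 2021-02-28 11:46 UTC
18·60 + 52 - 600 = 532 min
532 = 0·1440 + 532; 532 = 8·60 + 52 → 08:52, same day
→ 2021-02-14 08:52 MNJ

2021-02-14 08:52 MNJ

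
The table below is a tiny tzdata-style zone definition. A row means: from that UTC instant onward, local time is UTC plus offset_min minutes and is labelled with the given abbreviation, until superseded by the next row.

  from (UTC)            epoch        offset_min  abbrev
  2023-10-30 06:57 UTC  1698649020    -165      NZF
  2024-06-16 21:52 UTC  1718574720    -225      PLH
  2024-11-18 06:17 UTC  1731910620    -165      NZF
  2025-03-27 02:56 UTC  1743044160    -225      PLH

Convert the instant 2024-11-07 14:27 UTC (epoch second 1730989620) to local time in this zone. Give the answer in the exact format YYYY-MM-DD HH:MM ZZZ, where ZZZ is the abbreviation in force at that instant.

Query: 2024-11-07 14:27 UTC
Rule 2/4 (PLH, -03:45): 2024-06-16 21:52 UTC ≤ query < 2024-11-18 06:17 UTC
14·60 + 27 - 225 = 642 min
642 = 0·1440 + 642; 642 = 10·60 + 42 → 10:42, same day
→ 2024-11-07 10:42 PLH

2024-11-07 10:42 PLH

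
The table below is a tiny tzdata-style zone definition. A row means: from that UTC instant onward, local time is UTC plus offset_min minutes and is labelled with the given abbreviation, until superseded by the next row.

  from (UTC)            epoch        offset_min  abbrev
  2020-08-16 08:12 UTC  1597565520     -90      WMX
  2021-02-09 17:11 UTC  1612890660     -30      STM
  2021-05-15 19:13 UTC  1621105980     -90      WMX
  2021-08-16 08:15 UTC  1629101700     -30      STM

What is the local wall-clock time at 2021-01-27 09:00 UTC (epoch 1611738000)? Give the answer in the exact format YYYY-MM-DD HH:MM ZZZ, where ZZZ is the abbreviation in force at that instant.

Query: 2021-01-27 09:00 UTC
Rule 1/4 (WMX, -01:30): 2020-08-16 08:12 UTC ≤ query < 2021-02-09 17:11 UTC
9·60 + 0 - 90 = 450 min
450 = 0·1440 + 450; 450 = 7·60 + 30 → 07:30, same day
→ 2021-01-27 07:30 WMX

2021-01-27 07:30 WMX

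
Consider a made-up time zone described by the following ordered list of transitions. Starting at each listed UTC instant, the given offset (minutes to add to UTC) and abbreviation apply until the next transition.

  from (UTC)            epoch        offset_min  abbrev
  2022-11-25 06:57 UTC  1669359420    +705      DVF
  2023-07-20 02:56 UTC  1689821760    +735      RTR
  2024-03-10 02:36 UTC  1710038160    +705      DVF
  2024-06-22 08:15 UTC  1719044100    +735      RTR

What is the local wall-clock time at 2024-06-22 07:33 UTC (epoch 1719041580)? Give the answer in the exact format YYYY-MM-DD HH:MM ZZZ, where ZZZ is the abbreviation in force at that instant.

2024-06-22 19:18 DVF

Query: 2024-06-22 07:33 UTC
Rule 3/4 (DVF, +11:45): 2024-03-10 02:36 UTC ≤ query < 2024-06-22 08:15 UTC
7·60 + 33 + 705 = 1158 min
1158 = 0·1440 + 1158; 1158 = 19·60 + 18 → 19:18, same day
→ 2024-06-22 19:18 DVF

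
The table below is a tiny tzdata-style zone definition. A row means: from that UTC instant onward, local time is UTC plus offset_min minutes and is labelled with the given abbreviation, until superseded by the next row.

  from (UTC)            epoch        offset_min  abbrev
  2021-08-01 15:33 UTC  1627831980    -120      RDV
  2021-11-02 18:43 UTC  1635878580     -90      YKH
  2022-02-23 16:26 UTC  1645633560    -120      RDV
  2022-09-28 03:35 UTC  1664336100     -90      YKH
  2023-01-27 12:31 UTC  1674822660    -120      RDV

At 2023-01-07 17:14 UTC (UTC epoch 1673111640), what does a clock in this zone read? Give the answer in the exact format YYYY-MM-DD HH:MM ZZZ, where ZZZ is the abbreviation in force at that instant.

2023-01-07 15:44 YKH

Query: 2023-01-07 17:14 UTC
Rule 4/5 (YKH, -01:30): 2022-09-28 03:35 UTC ≤ query < 2023-01-27 12:31 UTC
17·60 + 14 - 90 = 944 min
944 = 0·1440 + 944; 944 = 15·60 + 44 → 15:44, same day
→ 2023-01-07 15:44 YKH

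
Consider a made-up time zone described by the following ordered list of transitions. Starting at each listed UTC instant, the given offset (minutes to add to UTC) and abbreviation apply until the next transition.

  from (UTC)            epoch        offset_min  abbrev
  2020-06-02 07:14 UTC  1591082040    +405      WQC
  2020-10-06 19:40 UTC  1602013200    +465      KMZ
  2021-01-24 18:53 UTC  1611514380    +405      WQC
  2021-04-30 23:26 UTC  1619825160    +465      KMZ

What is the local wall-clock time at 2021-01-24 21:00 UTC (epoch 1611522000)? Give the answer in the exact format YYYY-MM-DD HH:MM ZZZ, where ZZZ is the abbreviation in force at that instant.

Query: 2021-01-24 21:00 UTC
Rule 3/4 (WQC, +06:45): 2021-01-24 18:53 UTC ≤ query < 2021-04-30 23:26 UTC
21·60 + 0 + 405 = 1665 min
1665 = 1·1440 + 225; 225 = 3·60 + 45 → 03:45, 2021-01-24 + 1 day = 2021-01-25
→ 2021-01-25 03:45 WQC

2021-01-25 03:45 WQC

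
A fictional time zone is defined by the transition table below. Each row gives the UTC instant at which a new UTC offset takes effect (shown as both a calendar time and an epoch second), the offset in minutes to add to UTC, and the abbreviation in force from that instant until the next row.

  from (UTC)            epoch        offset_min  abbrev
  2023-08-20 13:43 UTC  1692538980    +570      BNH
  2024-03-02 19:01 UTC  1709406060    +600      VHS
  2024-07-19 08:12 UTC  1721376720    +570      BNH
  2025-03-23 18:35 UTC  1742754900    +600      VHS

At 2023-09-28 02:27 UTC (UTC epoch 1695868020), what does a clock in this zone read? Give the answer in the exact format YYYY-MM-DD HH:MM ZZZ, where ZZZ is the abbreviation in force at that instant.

2023-09-28 11:57 BNH

Query: 2023-09-28 02:27 UTC
Rule 1/4 (BNH, +09:30): 2023-08-20 13:43 UTC ≤ query < 2024-03-02 19:01 UTC
2·60 + 27 + 570 = 717 min
717 = 0·1440 + 717; 717 = 11·60 + 57 → 11:57, same day
→ 2023-09-28 11:57 BNH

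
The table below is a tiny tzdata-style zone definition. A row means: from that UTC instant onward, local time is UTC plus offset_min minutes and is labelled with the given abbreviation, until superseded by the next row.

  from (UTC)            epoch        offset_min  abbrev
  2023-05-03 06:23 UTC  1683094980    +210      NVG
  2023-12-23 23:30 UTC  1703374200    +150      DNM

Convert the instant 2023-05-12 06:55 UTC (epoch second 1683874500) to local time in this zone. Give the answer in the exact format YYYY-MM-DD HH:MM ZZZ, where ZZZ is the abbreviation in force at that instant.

Query: 2023-05-12 06:55 UTC
Rule 1/2 (NVG, +03:30): 2023-05-03 06:23 UTC ≤ query < 2023-12-23 23:30 UTC
6·60 + 55 + 210 = 625 min
625 = 0·1440 + 625; 625 = 10·60 + 25 → 10:25, same day
→ 2023-05-12 10:25 NVG

2023-05-12 10:25 NVG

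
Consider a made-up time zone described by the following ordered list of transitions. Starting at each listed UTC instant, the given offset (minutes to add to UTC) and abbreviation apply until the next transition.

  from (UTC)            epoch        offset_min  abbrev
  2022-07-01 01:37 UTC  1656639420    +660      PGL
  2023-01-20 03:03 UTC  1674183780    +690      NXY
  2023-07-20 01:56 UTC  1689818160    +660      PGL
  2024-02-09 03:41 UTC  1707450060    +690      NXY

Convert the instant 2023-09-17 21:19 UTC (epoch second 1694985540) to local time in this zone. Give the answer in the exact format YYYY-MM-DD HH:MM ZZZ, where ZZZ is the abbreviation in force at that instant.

2023-09-18 08:19 PGL

Query: 2023-09-17 21:19 UTC
Rule 3/4 (PGL, +11:00): 2023-07-20 01:56 UTC ≤ query < 2024-02-09 03:41 UTC
21·60 + 19 + 660 = 1939 min
1939 = 1·1440 + 499; 499 = 8·60 + 19 → 08:19, 2023-09-17 + 1 day = 2023-09-18
→ 2023-09-18 08:19 PGL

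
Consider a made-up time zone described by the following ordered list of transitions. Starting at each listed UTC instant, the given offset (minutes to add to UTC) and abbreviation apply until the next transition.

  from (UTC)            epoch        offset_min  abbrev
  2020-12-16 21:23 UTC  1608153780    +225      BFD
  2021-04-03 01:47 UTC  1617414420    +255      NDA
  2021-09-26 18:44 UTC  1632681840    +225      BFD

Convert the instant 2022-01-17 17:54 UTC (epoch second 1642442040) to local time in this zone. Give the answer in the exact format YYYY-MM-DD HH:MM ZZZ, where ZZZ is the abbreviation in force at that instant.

Query: 2022-01-17 17:54 UTC
Rule 3/3 (BFD, +03:45): 2021-09-26 18:44 UTC ≤ query < +∞
17·60 + 54 + 225 = 1299 min
1299 = 0·1440 + 1299; 1299 = 21·60 + 39 → 21:39, same day
→ 2022-01-17 21:39 BFD

2022-01-17 21:39 BFD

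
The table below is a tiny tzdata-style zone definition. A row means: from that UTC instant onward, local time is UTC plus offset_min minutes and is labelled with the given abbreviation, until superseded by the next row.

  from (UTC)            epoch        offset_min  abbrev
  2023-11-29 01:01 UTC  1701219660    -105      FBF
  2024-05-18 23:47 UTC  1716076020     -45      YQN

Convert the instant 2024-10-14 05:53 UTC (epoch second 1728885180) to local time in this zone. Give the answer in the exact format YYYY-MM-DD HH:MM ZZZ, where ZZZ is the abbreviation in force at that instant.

Query: 2024-10-14 05:53 UTC
Rule 2/2 (YQN, -00:45): 2024-05-18 23:47 UTC ≤ query < +∞
5·60 + 53 - 45 = 308 min
308 = 0·1440 + 308; 308 = 5·60 + 8 → 05:08, same day
→ 2024-10-14 05:08 YQN

2024-10-14 05:08 YQN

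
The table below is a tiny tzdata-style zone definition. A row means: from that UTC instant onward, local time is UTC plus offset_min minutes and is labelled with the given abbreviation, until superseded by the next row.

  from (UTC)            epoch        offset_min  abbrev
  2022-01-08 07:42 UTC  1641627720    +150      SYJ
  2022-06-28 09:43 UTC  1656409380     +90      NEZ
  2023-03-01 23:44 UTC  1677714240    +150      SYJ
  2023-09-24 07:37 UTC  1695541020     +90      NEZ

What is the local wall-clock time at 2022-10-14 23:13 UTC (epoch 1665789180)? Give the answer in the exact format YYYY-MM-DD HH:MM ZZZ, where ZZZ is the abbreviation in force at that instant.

Query: 2022-10-14 23:13 UTC
Rule 2/4 (NEZ, +01:30): 2022-06-28 09:43 UTC ≤ query < 2023-03-01 23:44 UTC
23·60 + 13 + 90 = 1483 min
1483 = 1·1440 + 43; 43 = 0·60 + 43 → 00:43, 2022-10-14 + 1 day = 2022-10-15
→ 2022-10-15 00:43 NEZ

2022-10-15 00:43 NEZ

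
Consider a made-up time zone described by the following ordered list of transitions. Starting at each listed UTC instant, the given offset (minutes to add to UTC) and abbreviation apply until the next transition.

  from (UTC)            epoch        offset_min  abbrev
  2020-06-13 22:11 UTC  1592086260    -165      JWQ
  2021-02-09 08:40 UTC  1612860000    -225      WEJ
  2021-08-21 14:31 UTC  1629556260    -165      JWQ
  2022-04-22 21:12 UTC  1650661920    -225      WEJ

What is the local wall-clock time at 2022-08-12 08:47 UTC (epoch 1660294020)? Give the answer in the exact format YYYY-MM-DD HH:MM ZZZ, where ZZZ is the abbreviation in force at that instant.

2022-08-12 05:02 WEJ

Query: 2022-08-12 08:47 UTC
Rule 4/4 (WEJ, -03:45): 2022-04-22 21:12 UTC ≤ query < +∞
8·60 + 47 - 225 = 302 min
302 = 0·1440 + 302; 302 = 5·60 + 2 → 05:02, same day
→ 2022-08-12 05:02 WEJ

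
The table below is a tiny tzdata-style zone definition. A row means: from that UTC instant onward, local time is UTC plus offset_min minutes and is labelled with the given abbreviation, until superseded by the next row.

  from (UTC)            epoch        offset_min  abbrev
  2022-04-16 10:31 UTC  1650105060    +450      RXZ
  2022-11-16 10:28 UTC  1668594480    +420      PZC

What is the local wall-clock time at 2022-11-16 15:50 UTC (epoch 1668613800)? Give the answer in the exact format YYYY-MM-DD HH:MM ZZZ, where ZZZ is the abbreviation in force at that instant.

Query: 2022-11-16 15:50 UTC
Rule 2/2 (PZC, +07:00): 2022-11-16 10:28 UTC ≤ query < +∞
15·60 + 50 + 420 = 1370 min
1370 = 0·1440 + 1370; 1370 = 22·60 + 50 → 22:50, same day
→ 2022-11-16 22:50 PZC

2022-11-16 22:50 PZC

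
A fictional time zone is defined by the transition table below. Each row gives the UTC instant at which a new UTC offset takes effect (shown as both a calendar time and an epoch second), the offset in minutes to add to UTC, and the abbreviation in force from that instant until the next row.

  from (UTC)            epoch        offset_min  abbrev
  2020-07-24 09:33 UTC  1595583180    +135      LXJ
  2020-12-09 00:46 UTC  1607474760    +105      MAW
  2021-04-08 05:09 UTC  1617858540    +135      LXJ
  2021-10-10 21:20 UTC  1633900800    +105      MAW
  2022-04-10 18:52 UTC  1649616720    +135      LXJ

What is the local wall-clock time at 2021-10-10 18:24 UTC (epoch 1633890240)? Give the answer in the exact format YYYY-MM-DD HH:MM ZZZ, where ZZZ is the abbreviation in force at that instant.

Query: 2021-10-10 18:24 UTC
Rule 3/5 (LXJ, +02:15): 2021-04-08 05:09 UTC ≤ query < 2021-10-10 21:20 UTC
18·60 + 24 + 135 = 1239 min
1239 = 0·1440 + 1239; 1239 = 20·60 + 39 → 20:39, same day
→ 2021-10-10 20:39 LXJ

2021-10-10 20:39 LXJ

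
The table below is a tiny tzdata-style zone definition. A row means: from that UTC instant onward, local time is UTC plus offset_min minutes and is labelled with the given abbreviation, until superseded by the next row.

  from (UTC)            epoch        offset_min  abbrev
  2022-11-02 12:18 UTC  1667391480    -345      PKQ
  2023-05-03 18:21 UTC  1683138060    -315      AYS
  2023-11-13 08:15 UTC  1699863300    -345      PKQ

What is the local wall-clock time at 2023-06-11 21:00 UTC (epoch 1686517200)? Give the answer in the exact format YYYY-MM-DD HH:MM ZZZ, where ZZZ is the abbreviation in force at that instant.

Query: 2023-06-11 21:00 UTC
Rule 2/3 (AYS, -05:15): 2023-05-03 18:21 UTC ≤ query < 2023-11-13 08:15 UTC
21·60 + 0 - 315 = 945 min
945 = 0·1440 + 945; 945 = 15·60 + 45 → 15:45, same day
→ 2023-06-11 15:45 AYS

2023-06-11 15:45 AYS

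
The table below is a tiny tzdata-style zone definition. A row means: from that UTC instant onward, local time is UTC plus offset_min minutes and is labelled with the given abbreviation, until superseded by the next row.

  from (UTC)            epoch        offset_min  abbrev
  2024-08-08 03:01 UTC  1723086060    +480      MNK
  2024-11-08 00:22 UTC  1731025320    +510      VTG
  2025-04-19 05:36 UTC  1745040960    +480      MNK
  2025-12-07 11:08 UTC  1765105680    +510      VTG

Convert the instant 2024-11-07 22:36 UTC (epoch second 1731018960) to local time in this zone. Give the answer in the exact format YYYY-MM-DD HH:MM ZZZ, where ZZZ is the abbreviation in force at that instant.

Query: 2024-11-07 22:36 UTC
Rule 1/4 (MNK, +08:00): 2024-08-08 03:01 UTC ≤ query < 2024-11-08 00:22 UTC
22·60 + 36 + 480 = 1836 min
1836 = 1·1440 + 396; 396 = 6·60 + 36 → 06:36, 2024-11-07 + 1 day = 2024-11-08
→ 2024-11-08 06:36 MNK

2024-11-08 06:36 MNK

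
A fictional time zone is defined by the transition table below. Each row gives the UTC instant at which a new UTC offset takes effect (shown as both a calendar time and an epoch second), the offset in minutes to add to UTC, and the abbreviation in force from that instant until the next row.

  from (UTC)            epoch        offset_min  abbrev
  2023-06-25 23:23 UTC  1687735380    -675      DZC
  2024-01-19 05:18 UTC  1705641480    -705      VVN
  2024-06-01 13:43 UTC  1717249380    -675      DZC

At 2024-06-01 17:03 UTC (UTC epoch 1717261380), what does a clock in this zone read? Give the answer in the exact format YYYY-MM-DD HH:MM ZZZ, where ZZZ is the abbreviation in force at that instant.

2024-06-01 05:48 DZC

Query: 2024-06-01 17:03 UTC
Rule 3/3 (DZC, -11:15): 2024-06-01 13:43 UTC ≤ query < +∞
17·60 + 3 - 675 = 348 min
348 = 0·1440 + 348; 348 = 5·60 + 48 → 05:48, same day
→ 2024-06-01 05:48 DZC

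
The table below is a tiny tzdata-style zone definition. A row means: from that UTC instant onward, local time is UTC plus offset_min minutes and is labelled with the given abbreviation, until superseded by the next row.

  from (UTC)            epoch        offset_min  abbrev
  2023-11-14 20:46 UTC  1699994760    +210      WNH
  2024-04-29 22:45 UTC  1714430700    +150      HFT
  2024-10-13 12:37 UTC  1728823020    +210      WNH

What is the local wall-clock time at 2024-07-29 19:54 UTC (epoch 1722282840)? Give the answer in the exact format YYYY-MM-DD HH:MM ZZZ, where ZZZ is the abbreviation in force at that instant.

2024-07-29 22:24 HFT

Query: 2024-07-29 19:54 UTC
Rule 2/3 (HFT, +02:30): 2024-04-29 22:45 UTC ≤ query < 2024-10-13 12:37 UTC
19·60 + 54 + 150 = 1344 min
1344 = 0·1440 + 1344; 1344 = 22·60 + 24 → 22:24, same day
→ 2024-07-29 22:24 HFT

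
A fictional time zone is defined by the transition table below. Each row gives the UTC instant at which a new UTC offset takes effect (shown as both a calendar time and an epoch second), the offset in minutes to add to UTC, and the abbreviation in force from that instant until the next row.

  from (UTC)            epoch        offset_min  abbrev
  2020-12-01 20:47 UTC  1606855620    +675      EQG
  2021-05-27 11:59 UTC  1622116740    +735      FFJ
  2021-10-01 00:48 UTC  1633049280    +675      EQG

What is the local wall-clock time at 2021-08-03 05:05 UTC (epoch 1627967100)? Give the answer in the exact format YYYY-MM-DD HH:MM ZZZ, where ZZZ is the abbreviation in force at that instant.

Query: 2021-08-03 05:05 UTC
Rule 2/3 (FFJ, +12:15): 2021-05-27 11:59 UTC ≤ query < 2021-10-01 00:48 UTC
5·60 + 5 + 735 = 1040 min
1040 = 0·1440 + 1040; 1040 = 17·60 + 20 → 17:20, same day
→ 2021-08-03 17:20 FFJ

2021-08-03 17:20 FFJ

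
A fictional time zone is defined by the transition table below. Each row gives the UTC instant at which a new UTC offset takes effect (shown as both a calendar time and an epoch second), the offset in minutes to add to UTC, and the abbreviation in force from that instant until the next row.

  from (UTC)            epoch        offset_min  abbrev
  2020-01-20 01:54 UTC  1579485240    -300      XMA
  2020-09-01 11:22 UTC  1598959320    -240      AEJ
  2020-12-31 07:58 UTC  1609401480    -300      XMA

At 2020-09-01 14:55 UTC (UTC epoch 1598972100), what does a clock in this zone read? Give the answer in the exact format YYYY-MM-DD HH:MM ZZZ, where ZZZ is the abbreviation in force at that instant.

Query: 2020-09-01 14:55 UTC
Rule 2/3 (AEJ, -04:00): 2020-09-01 11:22 UTC ≤ query < 2020-12-31 07:58 UTC
14·60 + 55 - 240 = 655 min
655 = 0·1440 + 655; 655 = 10·60 + 55 → 10:55, same day
→ 2020-09-01 10:55 AEJ

2020-09-01 10:55 AEJ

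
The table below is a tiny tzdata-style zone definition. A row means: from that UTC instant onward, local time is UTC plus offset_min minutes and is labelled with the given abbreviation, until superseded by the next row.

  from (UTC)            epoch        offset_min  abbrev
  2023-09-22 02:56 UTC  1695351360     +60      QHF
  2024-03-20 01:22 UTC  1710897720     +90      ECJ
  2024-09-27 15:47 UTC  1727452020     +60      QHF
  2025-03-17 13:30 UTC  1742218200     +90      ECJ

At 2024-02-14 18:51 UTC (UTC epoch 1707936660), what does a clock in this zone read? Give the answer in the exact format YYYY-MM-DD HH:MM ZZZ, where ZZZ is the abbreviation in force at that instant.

2024-02-14 19:51 QHF

Query: 2024-02-14 18:51 UTC
Rule 1/4 (QHF, +01:00): 2023-09-22 02:56 UTC ≤ query < 2024-03-20 01:22 UTC
18·60 + 51 + 60 = 1191 min
1191 = 0·1440 + 1191; 1191 = 19·60 + 51 → 19:51, same day
→ 2024-02-14 19:51 QHF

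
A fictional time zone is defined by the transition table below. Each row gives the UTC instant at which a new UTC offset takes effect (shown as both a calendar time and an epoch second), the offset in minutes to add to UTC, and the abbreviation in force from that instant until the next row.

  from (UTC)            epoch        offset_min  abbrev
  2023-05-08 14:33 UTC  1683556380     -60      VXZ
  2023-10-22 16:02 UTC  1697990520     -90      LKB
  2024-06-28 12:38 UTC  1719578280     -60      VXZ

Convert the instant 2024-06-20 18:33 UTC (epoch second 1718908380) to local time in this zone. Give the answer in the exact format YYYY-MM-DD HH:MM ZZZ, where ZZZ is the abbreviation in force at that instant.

Query: 2024-06-20 18:33 UTC
Rule 2/3 (LKB, -01:30): 2023-10-22 16:02 UTC ≤ query < 2024-06-28 12:38 UTC
18·60 + 33 - 90 = 1023 min
1023 = 0·1440 + 1023; 1023 = 17·60 + 3 → 17:03, same day
→ 2024-06-20 17:03 LKB

2024-06-20 17:03 LKB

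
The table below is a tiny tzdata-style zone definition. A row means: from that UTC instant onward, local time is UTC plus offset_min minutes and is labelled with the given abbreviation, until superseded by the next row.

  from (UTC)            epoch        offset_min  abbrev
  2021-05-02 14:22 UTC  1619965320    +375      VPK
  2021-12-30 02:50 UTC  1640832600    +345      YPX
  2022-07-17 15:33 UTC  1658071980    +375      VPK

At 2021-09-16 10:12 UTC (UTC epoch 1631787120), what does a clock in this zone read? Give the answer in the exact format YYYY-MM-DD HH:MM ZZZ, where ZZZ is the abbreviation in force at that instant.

2021-09-16 16:27 VPK

Query: 2021-09-16 10:12 UTC
Rule 1/3 (VPK, +06:15): 2021-05-02 14:22 UTC ≤ query < 2021-12-30 02:50 UTC
10·60 + 12 + 375 = 987 min
987 = 0·1440 + 987; 987 = 16·60 + 27 → 16:27, same day
→ 2021-09-16 16:27 VPK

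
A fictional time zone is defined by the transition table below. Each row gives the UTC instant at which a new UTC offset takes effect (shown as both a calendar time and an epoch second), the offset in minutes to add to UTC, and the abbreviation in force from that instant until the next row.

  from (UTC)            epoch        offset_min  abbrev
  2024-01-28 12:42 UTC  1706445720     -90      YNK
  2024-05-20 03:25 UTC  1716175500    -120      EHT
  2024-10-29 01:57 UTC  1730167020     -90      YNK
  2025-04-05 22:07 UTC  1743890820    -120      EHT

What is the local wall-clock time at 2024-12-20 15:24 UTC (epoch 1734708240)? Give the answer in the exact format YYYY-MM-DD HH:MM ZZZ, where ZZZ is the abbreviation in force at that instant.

2024-12-20 13:54 YNK

Query: 2024-12-20 15:24 UTC
Rule 3/4 (YNK, -01:30): 2024-10-29 01:57 UTC ≤ query < 2025-04-05 22:07 UTC
15·60 + 24 - 90 = 834 min
834 = 0·1440 + 834; 834 = 13·60 + 54 → 13:54, same day
→ 2024-12-20 13:54 YNK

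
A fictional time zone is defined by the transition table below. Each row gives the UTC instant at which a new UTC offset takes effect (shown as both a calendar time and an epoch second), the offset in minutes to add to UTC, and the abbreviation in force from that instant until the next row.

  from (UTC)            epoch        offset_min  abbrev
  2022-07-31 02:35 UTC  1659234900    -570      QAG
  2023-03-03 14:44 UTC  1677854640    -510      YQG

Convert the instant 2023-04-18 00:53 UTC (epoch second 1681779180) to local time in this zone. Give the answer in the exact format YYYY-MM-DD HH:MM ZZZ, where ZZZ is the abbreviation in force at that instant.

2023-04-17 16:23 YQG

Query: 2023-04-18 00:53 UTC
Rule 2/2 (YQG, -08:30): 2023-03-03 14:44 UTC ≤ query < +∞
0·60 + 53 - 510 = -457 min
-457 = -1·1440 + 983; 983 = 16·60 + 23 → 16:23, 2023-04-18 - 1 day = 2023-04-17
→ 2023-04-17 16:23 YQG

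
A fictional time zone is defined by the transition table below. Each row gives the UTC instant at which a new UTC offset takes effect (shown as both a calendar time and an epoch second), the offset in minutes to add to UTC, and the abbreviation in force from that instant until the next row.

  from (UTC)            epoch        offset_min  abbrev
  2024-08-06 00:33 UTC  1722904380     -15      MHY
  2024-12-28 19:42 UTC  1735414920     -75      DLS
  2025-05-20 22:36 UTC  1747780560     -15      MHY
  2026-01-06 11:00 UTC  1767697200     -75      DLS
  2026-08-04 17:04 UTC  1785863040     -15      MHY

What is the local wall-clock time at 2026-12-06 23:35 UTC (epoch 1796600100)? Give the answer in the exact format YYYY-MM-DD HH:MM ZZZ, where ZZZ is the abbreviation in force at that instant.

Query: 2026-12-06 23:35 UTC
Rule 5/5 (MHY, -00:15): 2026-08-04 17:04 UTC ≤ query < +∞
23·60 + 35 - 15 = 1400 min
1400 = 0·1440 + 1400; 1400 = 23·60 + 20 → 23:20, same day
→ 2026-12-06 23:20 MHY

2026-12-06 23:20 MHY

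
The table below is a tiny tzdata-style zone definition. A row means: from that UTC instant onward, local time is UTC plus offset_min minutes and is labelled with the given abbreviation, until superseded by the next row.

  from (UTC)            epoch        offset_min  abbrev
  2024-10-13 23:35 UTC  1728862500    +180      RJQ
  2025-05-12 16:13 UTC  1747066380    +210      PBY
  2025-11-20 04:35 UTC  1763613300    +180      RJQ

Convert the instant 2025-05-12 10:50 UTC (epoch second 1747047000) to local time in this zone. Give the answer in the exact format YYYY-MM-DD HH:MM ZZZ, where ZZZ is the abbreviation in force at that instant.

2025-05-12 13:50 RJQ

Query: 2025-05-12 10:50 UTC
Rule 1/3 (RJQ, +03:00): 2024-10-13 23:35 UTC ≤ query < 2025-05-12 16:13 UTC
10·60 + 50 + 180 = 830 min
830 = 0·1440 + 830; 830 = 13·60 + 50 → 13:50, same day
→ 2025-05-12 13:50 RJQ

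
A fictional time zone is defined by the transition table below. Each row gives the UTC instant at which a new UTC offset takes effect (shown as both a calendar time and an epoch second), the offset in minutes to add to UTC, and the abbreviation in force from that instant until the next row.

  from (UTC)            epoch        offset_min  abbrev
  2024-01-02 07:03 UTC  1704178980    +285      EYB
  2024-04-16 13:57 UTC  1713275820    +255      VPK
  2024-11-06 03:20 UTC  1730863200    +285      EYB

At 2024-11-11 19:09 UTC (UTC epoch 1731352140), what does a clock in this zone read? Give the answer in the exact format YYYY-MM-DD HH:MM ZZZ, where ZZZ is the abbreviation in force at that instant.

Query: 2024-11-11 19:09 UTC
Rule 3/3 (EYB, +04:45): 2024-11-06 03:20 UTC ≤ query < +∞
19·60 + 9 + 285 = 1434 min
1434 = 0·1440 + 1434; 1434 = 23·60 + 54 → 23:54, same day
→ 2024-11-11 23:54 EYB

2024-11-11 23:54 EYB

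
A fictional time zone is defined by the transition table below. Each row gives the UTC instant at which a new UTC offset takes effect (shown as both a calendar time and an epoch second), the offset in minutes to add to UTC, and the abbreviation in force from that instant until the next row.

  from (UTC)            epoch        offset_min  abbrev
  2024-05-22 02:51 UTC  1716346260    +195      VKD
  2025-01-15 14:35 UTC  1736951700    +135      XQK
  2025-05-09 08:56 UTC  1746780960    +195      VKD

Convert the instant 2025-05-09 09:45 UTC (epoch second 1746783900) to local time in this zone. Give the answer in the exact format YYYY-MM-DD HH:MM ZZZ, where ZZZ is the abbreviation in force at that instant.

Query: 2025-05-09 09:45 UTC
Rule 3/3 (VKD, +03:15): 2025-05-09 08:56 UTC ≤ query < +∞
9·60 + 45 + 195 = 780 min
780 = 0·1440 + 780; 780 = 13·60 + 0 → 13:00, same day
→ 2025-05-09 13:00 VKD

2025-05-09 13:00 VKD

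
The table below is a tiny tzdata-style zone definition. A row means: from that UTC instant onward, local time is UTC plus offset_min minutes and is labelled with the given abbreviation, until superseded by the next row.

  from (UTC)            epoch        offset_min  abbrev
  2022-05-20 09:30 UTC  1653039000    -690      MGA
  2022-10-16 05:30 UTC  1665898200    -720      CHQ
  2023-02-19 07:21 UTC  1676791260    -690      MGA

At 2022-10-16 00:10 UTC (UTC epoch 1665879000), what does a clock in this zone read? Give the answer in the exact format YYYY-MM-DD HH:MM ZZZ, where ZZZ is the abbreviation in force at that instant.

2022-10-15 12:40 MGA

Query: 2022-10-16 00:10 UTC
Rule 1/3 (MGA, -11:30): 2022-05-20 09:30 UTC ≤ query < 2022-10-16 05:30 UTC
0·60 + 10 - 690 = -680 min
-680 = -1·1440 + 760; 760 = 12·60 + 40 → 12:40, 2022-10-16 - 1 day = 2022-10-15
→ 2022-10-15 12:40 MGA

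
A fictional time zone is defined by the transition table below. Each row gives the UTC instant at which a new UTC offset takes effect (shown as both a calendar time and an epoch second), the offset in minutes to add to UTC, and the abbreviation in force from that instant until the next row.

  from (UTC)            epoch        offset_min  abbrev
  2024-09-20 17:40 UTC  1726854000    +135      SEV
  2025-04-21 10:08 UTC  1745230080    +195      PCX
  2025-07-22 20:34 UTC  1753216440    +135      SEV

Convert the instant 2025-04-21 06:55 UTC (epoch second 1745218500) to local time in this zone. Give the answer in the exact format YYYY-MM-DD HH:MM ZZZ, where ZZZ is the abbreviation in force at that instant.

2025-04-21 09:10 SEV

Query: 2025-04-21 06:55 UTC
Rule 1/3 (SEV, +02:15): 2024-09-20 17:40 UTC ≤ query < 2025-04-21 10:08 UTC
6·60 + 55 + 135 = 550 min
550 = 0·1440 + 550; 550 = 9·60 + 10 → 09:10, same day
→ 2025-04-21 09:10 SEV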